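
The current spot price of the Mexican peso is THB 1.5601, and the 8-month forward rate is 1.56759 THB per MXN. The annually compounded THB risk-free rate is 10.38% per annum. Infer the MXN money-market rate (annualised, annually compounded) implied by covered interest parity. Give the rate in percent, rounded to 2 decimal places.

T = 8/12 years.
By CIP, F/S equals the THB-to-MXN growth ratio: 1.56759/1.5601 = 1.0048010.
The THB side grows by (1 + 0.1038)^(8/12) = 1.0680549.
That pins the MXN growth at 1.0629517.
Annualise: 1.0629517^(12/8) − 1 = 0.095898 = 9.59%.

9.59%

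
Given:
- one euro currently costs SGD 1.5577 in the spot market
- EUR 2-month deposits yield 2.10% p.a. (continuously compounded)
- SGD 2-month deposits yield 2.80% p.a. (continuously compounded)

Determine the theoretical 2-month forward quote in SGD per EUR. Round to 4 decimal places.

1.5595

T = 2/12 years.
SGD growth factor: e^(0.0280×2/12) = 1.0046776.
Growth of 1 EUR over T: e^(0.0210×2/12) = 1.0035061.
CIP: F = S · (grow SGD)/(grow EUR) = 1.5577 × 1.0046776/1.0035061 = 1.559518 SGD per EUR.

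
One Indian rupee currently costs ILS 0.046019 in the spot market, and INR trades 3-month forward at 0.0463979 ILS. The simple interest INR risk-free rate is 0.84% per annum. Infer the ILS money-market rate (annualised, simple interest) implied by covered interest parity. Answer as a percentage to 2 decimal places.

4.14%

T = 3/12 years.
By CIP, F/S equals the ILS-to-INR growth ratio: 0.0463979/0.046019 = 1.0082336.
INR growth factor: 1 + 0.0084×3/12 = 1.002100.
That pins the ILS growth at 1.0103509.
r = (1.0103509 − 1)/(3/12) = 0.041404 → 4.14%.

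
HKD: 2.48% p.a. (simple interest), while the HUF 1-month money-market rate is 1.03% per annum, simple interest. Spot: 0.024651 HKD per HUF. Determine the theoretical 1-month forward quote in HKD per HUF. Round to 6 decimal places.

T = 1/12 years.
Growth of 1 HKD over T: 1 + 0.0248×1/12 = 1.0020667.
HUF accumulates by 1 + 0.0103×1/12 = 1.0008583.
So F = 0.024651 × 1.0020667 / 1.0008583 = 0.02468076 (HKD/HUF).

0.024681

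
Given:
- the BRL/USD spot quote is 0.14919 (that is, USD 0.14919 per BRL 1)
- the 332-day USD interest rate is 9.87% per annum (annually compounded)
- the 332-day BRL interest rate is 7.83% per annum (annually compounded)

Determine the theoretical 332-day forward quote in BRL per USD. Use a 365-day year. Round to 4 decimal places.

6.5896

T = 332/365 years.
USD growth factor: (1 + 0.0987)^(332/365) = 1.0893895.
BRL growth factor: (1 + 0.0783)^(332/365) = 1.0709756.
CIP: F = S · (grow USD)/(grow BRL) = 0.14919 × 1.0893895/1.0709756 = 0.1517551 USD per BRL.
Quoted the other way: 1/0.1517551 = 6.5896 BRL per USD.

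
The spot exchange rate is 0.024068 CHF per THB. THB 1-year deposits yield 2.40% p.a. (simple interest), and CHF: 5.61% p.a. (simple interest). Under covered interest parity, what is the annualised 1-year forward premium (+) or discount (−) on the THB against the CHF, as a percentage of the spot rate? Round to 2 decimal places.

+3.13%

T = 1 year.
CIP forward (CHF per THB) = 0.024068 × 1.056100/1.024000 = 0.024822475.
Annualised premium = (F − S)/S × (1/T) = (0.024822475 − 0.024068)/0.024068 ÷ 1 = 3.13%.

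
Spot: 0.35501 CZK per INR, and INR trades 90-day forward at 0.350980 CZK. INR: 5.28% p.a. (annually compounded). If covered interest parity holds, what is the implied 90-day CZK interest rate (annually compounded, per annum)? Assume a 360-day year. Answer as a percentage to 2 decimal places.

0.58%

T = 90/360 years.
By CIP, F/S equals the CZK-to-INR growth ratio: 0.35098/0.35501 = 0.9886482.
INR growth factor: (1 + 0.0528)^(90/360) = 1.0129464.
So the CZK growth factor = 1.0014476.
r = 1.0014476^(360/90) − 1 = 0.005803 → 0.58%.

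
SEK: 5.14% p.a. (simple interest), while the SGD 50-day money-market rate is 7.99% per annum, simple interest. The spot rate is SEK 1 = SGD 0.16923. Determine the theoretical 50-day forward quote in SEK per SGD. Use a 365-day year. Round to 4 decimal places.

T = 50/365 years.
Growth of 1 SGD over T: 1 + 0.0799×50/365 = 1.0109452.
SEK accumulates by 1 + 0.0514×50/365 = 1.0070411.
So F = 0.16923 × 1.0109452 / 1.0070411 = 0.1698861 (SGD/SEK).
Quoted the other way: 1/0.1698861 = 5.8863 SEK per SGD.

5.8863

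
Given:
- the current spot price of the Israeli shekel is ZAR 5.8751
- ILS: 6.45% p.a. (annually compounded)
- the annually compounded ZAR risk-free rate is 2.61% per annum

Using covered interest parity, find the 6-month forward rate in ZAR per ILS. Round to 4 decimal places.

T = 6/12 years.
Growth of 1 ZAR over T: (1 + 0.0261)^(6/12) = 1.0129659.
ILS growth factor: (1 + 0.0645)^(6/12) = 1.0317461.
Forward (ZAR per ILS) = 5.8751 × 1.0129659 / 1.0317461 = 5.768159.

5.7682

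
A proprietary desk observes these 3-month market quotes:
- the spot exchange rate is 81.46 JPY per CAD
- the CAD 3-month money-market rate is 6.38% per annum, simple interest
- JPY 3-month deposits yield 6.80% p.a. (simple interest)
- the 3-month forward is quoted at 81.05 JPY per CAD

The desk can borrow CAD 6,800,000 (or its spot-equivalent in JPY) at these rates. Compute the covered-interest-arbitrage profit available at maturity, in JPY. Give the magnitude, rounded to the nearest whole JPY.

T = 3/12 years.
Keep in CAD, deliver into the forward: 6,800,000·1.015950·81.05 = JPY 559,930,683.00.
Swap to JPY now, deposit: 6,800,000·81.46·1.017000 = JPY 563,344,776.00.
The quoted forward undervalues CAD, so borrow CAD, convert to JPY at spot, deposit the JPY at 6.80%, and buy CAD forward at 81.05 to cover the loan.
Profit = 563,344,776.00 − 559,930,683.00 = JPY 3,414,093.

JPY 3,414,093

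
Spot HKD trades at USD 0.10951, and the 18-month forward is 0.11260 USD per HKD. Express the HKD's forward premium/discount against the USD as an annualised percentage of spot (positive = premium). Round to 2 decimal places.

T = 18/12 years.
HKD trades forward at +2.82166% vs spot over the period.
Per annum: 0.0282166 / (18/12) = 0.018811 = 1.88%.

+1.88%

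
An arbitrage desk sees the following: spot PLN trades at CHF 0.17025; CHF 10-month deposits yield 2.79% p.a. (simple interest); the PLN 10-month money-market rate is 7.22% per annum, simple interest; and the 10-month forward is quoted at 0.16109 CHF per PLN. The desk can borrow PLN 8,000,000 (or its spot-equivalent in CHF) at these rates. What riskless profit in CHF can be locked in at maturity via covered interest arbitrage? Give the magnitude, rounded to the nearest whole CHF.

CHF 27,409

T = 10/12 years.
Route A — deposit PLN, sell forward: 8,000,000 × 1.060166667 × 0.16109 = CHF 1,366,257.99.
Route B — convert at spot, deposit CHF: 8,000,000 × 0.17025 × 1.023250 = CHF 1,393,666.50.
The quoted forward undervalues PLN, so borrow PLN, convert to CHF at spot, deposit the CHF at 2.79%, and buy PLN forward at 0.16109 to cover the loan.
Arbitrage profit = |1,366,257.99 − 1,393,666.50| = CHF 27,409.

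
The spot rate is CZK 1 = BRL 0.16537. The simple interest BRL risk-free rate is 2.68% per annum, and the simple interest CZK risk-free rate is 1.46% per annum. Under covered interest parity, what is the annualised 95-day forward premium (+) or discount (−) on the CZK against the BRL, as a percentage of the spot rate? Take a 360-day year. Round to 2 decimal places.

T = 95/360 years.
CIP forward (BRL per CZK) = 0.16537 × 1.0070722/1.0038528 = 0.16590035.
Annualised premium = (F − S)/S × (1/T) = (0.16590035 − 0.16537)/0.16537 ÷ (95/360) = 1.22%.

+1.22%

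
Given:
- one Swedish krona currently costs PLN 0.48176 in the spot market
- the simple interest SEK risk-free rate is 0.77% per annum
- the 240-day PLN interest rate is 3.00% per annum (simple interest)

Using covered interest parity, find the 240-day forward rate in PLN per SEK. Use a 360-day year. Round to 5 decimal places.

T = 240/360 years.
PLN accumulates by 1 + 0.0300×240/360 = 1.020000.
SEK accumulates by 1 + 0.0077×240/360 = 1.0051333.
Forward (PLN per SEK) = 0.48176 × 1.020000 / 1.0051333 = 0.4888856.

0.48889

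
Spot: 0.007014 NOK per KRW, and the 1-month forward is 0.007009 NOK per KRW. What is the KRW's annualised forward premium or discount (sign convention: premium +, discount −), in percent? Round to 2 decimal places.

T = 1/12 years.
(F − S)/S = (0.007009 − 0.007014)/0.007014 = -0.0007129.
Annualise by dividing by T: -0.0007129 / (1/12) = -0.008555 → -0.86%.

-0.86%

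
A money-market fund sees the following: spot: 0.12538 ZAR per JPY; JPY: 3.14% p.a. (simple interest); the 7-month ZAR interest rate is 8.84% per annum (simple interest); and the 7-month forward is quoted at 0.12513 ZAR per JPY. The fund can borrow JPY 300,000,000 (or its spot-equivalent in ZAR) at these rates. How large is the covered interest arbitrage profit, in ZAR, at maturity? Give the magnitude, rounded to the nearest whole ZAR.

T = 7/12 years.
Route A — deposit JPY, sell forward: 300,000,000 × 1.0183166667 × 0.12513 = ZAR 38,226,589.35.
Route B — convert at spot, deposit ZAR: 300,000,000 × 0.12538 × 1.0515666667 = ZAR 39,553,628.60.
The quoted forward undervalues JPY, so borrow JPY, convert to ZAR at spot, deposit the ZAR at 8.84%, and buy JPY forward at 0.12513 to cover the loan.
Arbitrage profit = |38,226,589.35 − 39,553,628.60| = ZAR 1,327,039.

ZAR 1,327,039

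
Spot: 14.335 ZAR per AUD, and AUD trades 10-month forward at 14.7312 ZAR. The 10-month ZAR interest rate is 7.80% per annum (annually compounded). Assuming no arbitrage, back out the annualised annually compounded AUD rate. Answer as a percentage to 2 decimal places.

4.33%

T = 10/12 years.
By CIP, F/S equals the ZAR-to-AUD growth ratio: 14.7312/14.335 = 1.0276386.
ZAR growth factor: (1 + 0.0780)^(10/12) = 1.0645898.
So the AUD growth factor = 1.0359574.
Annualise: 1.0359574^(12/10) − 1 = 0.043303 = 4.33%.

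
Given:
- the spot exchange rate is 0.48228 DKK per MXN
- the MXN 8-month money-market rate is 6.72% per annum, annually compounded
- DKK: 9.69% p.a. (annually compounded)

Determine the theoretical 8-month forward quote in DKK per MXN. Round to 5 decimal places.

T = 8/12 years.
DKK accumulates by (1 + 0.0969)^(8/12) = 1.0635993.
Growth of 1 MXN over T: (1 + 0.0672)^(8/12) = 1.0443127.
CIP: F = S · (grow DKK)/(grow MXN) = 0.48228 × 1.0635993/1.0443127 = 0.4911869 DKK per MXN.

0.49119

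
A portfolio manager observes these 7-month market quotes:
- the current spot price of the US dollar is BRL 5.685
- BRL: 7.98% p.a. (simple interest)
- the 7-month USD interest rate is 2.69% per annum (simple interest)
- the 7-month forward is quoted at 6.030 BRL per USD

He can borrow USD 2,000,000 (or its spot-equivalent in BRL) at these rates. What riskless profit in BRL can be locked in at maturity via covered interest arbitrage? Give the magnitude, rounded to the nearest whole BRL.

BRL 349,968

T = 7/12 years.
Route A — deposit USD, sell forward: 2,000,000 × 1.0156916667 × 6.030 = BRL 12,249,241.50.
Route B — convert at spot, deposit BRL: 2,000,000 × 5.685 × 1.046550 = BRL 11,899,273.50.
The quoted forward overvalues USD, so borrow BRL, buy USD at spot, deposit the USD at 2.69%, and sell the proceeds forward at 6.030.
The gap between the two covered legs is BRL 349,968.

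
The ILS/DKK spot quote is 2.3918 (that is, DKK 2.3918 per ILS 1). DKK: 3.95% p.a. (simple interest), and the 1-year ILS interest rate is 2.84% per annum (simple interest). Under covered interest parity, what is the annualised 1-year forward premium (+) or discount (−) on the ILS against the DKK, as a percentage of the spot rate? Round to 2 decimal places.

T = 1 year.
CIP forward (DKK per ILS) = 2.3918 × 1.039500/1.028400 = 2.4176158.
(F − S)/S ÷ T = (2.4176158 − 2.3918)/2.3918/1 = 0.010793 → 1.08%.

+1.08%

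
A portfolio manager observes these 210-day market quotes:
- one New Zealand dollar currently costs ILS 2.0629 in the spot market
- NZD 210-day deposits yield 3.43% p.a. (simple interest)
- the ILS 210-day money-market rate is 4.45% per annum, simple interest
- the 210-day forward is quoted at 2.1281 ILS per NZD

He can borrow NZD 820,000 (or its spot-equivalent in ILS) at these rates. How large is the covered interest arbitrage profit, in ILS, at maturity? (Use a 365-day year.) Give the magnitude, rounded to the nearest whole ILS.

ILS 44,592

T = 210/365 years.
Invest the NZD and cover forward: 820,000 × 1.019734247 × 2.1281 = ILS 1,779,479.09.
Convert at spot and invest in ILS: 820,000 × 2.0629 × 1.02560274 = ILS 1,734,887.03.
The quoted forward overvalues NZD, so borrow ILS, buy NZD at spot, deposit the NZD at 3.43%, and sell the proceeds forward at 2.1281.
The gap between the two covered legs is ILS 44,592.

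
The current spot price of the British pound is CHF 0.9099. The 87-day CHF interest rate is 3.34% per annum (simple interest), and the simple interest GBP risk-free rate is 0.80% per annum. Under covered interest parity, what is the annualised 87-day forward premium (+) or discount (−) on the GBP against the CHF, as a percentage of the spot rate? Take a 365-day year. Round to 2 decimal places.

T = 87/365 years.
F = S · g_CHF/g_GBP = 0.9099 × 1.0079611/1.0019068 = 0.9153983.
Annualised premium = (F − S)/S × (1/T) = (0.9153983 − 0.9099)/0.9099 ÷ (87/365) = 2.54%.

+2.54%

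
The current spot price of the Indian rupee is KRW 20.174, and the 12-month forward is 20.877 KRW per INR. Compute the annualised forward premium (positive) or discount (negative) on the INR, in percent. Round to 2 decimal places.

T = 1 year.
INR trades forward at +3.48468% vs spot over the period.
×(1/T) gives 3.48% p.a.

+3.48%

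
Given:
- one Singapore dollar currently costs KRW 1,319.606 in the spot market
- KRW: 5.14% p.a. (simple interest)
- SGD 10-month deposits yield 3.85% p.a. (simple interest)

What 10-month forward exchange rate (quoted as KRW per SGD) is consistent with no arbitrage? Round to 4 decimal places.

T = 10/12 years.
KRW growth factor: 1 + 0.0514×10/12 = 1.0428333333.
SGD growth factor: 1 + 0.0385×10/12 = 1.0320833333.
So F = 1319.606 × 1.0428333333 / 1.0320833333 = 1333.350786 (KRW/SGD).

1333.3508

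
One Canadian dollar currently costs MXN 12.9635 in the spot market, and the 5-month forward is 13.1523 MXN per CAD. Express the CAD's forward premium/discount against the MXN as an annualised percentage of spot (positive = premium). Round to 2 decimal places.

+3.50%

T = 5/12 years.
(F − S)/S = (13.1523 − 12.9635)/12.9635 = 0.0145640.
×(1/T) gives 3.50% p.a.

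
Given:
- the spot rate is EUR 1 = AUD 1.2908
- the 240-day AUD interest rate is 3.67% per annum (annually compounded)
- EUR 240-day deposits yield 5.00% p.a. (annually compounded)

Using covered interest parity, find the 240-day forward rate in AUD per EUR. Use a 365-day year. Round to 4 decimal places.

1.2800

T = 240/365 years.
AUD growth factor: (1 + 0.0367)^(240/365) = 1.0239823.
Growth of 1 EUR over T: (1 + 0.0500)^(240/365) = 1.0326014.
Forward (AUD per EUR) = 1.2908 × 1.0239823 / 1.0326014 = 1.280026.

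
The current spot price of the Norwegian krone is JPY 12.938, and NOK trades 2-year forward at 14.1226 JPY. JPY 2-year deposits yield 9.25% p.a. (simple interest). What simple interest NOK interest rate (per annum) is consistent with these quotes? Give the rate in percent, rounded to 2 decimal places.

4.28%

T = 2 years.
CIP gives F = S · g_JPY/g_NOK, so g_JPY/g_NOK = 14.1226/12.938 = 1.0915597.
The JPY side grows by 1 + 0.0925×2 = 1.185000.
That pins the NOK growth at 1.0856026.
r = (1.0856026 − 1)/2 = 0.042801 → 4.28%.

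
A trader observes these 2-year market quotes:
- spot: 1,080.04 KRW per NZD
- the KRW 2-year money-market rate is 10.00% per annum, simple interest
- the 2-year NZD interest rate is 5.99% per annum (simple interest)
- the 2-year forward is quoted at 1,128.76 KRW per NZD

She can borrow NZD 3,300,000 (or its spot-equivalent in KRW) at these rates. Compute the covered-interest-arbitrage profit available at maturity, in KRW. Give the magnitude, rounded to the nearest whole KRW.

KRW 105,806,422

T = 2 years.
Invest the NZD and cover forward: 3,300,000 × 1.119800 × 1128.76 = KRW 4,171,151,978.40.
Convert at spot and invest in KRW: 3,300,000 × 1080.04 × 1.200000 = KRW 4,276,958,400.00.
The quoted forward undervalues NZD, so borrow NZD, convert to KRW at spot, deposit the KRW at 10.00%, and buy NZD forward at 1,128.76 to cover the loan.
Arbitrage profit = |4,171,151,978.40 − 4,276,958,400.00| = KRW 105,806,422.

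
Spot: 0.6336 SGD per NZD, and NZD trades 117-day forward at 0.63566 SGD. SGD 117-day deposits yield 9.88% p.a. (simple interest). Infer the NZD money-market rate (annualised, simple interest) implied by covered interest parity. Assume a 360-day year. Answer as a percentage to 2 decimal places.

8.85%

T = 117/360 years.
By CIP, F/S equals the SGD-to-NZD growth ratio: 0.63566/0.6336 = 1.0032513.
The SGD side grows by 1 + 0.0988×117/360 = 1.032110.
So the NZD growth factor = 1.0287652.
r = (1.0287652 − 1)/(117/360) = 0.088508 → 8.85%.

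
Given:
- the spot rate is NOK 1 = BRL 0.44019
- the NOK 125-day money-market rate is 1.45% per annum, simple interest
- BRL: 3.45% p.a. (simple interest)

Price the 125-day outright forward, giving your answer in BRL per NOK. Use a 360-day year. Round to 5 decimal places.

T = 125/360 years.
Growth of 1 BRL over T: 1 + 0.0345×125/360 = 1.0119792.
NOK growth factor: 1 + 0.0145×125/360 = 1.0050347.
So F = 0.44019 × 1.0119792 / 1.0050347 = 0.4432316 (BRL/NOK).

0.44323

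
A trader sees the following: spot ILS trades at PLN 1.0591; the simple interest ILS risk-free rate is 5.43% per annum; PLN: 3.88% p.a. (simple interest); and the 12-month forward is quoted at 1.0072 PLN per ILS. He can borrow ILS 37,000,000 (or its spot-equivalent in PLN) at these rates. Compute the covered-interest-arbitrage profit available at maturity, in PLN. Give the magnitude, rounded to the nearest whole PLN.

PLN 1,417,178

T = 1 year.
Keep in ILS, deliver into the forward: 37,000,000·1.054300·1.0072 = PLN 39,289,965.52.
Swap to PLN now, deposit: 37,000,000·1.0591·1.038800 = PLN 40,707,143.96.
The quoted forward undervalues ILS, so borrow ILS, convert to PLN at spot, deposit the PLN at 3.88%, and buy ILS forward at 1.0072 to cover the loan.
The gap between the two covered legs is PLN 1,417,178.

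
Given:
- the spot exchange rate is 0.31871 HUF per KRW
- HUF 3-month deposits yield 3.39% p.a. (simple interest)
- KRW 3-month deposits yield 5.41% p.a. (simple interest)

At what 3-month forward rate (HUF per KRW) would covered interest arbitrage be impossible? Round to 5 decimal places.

T = 3/12 years.
HUF growth factor: 1 + 0.0339×3/12 = 1.008475.
KRW growth factor: 1 + 0.0541×3/12 = 1.013525.
CIP: F = S · (grow HUF)/(grow KRW) = 0.31871 × 1.008475/1.013525 = 0.3171220 HUF per KRW.

0.31712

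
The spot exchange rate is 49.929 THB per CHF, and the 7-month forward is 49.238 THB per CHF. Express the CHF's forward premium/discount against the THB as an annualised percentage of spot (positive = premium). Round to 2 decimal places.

-2.37%

T = 7/12 years.
CHF trades forward at -1.38397% vs spot over the period.
×(1/T) gives -2.37% p.a.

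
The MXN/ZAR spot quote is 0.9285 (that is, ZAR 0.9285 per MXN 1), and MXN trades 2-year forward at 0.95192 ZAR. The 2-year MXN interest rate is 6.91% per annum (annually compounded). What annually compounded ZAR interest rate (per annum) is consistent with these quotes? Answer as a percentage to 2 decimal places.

8.25%

T = 2 years.
By CIP, F/S equals the ZAR-to-MXN growth ratio: 0.95192/0.9285 = 1.0252235.
The MXN side grows by (1 + 0.0691)^2 = 1.1429748.
That pins the ZAR growth at 1.1718046.
r = 1.1718046^(1/2) − 1 = 0.082499 → 8.25%.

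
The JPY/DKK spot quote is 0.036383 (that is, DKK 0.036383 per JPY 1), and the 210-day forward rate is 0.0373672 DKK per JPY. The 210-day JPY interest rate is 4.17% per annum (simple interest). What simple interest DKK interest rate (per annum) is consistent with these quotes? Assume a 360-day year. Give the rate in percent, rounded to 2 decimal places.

8.92%

T = 210/360 years.
CIP gives F = S · g_DKK/g_JPY, so g_DKK/g_JPY = 0.0373672/0.036383 = 1.0270511.
JPY growth factor: 1 + 0.0417×210/360 = 1.024325.
That pins the DKK growth at 1.0520341.
r = (1.0520341 − 1)/(210/360) = 0.089201 → 8.92%.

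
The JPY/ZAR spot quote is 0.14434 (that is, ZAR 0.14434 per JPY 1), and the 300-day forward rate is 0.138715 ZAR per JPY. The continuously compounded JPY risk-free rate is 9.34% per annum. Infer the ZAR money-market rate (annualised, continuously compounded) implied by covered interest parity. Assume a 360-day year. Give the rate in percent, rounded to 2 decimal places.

4.57%

T = 300/360 years.
CIP gives F = S · g_ZAR/g_JPY, so g_ZAR/g_JPY = 0.138715/0.14434 = 0.9610295.
JPY growth factor: e^(0.0934×300/360) = 1.0809425.
Hence g_ZAR = 1.0388176.
Take logs: ln 1.0388176 / (300/360) = 0.045700, so 4.57%.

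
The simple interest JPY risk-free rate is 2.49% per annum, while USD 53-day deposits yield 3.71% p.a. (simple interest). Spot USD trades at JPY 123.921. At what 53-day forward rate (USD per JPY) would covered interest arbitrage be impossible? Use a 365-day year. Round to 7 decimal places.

0.0080839

T = 53/365 years.
JPY accumulates by 1 + 0.0249×53/365 = 1.0036156.
Growth of 1 USD over T: 1 + 0.0371×53/365 = 1.0053871.
CIP: F = S · (grow JPY)/(grow USD) = 123.921 × 1.0036156/1.0053871 = 123.7027 JPY per USD.
Quoted the other way: 1/123.7027 = 0.0080839 USD per JPY.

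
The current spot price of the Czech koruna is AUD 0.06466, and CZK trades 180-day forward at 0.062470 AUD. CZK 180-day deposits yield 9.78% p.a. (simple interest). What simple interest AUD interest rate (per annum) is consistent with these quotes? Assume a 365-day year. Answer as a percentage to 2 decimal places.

T = 180/365 years.
CIP gives F = S · g_AUD/g_CZK, so g_AUD/g_CZK = 0.06247/0.06466 = 0.9661305.
CZK growth factor: 1 + 0.0978×180/365 = 1.0482301.
That pins the AUD growth at 1.0127271.
(1.0127271 − 1)/T = 0.025808, i.e. 2.58%.

2.58%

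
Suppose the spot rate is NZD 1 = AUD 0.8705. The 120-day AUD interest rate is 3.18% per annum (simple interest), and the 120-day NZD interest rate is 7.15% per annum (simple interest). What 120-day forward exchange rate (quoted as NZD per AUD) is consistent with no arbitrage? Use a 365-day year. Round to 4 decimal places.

1.1636

T = 120/365 years.
AUD accumulates by 1 + 0.0318×120/365 = 1.0104548.
NZD accumulates by 1 + 0.0715×120/365 = 1.0235068.
CIP: F = S · (grow AUD)/(grow NZD) = 0.8705 × 1.0104548/1.0235068 = 0.8593992 AUD per NZD.
Invert for NZD per AUD: 1 / 0.8593992 = 1.1636.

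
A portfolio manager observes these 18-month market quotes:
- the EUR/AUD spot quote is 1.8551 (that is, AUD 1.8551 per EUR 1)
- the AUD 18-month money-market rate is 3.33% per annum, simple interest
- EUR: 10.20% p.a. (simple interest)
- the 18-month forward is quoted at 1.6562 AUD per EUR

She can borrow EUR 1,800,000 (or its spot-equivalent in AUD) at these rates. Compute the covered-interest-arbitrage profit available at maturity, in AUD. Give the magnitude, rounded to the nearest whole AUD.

AUD 68,695

T = 18/12 years.
Keep in EUR, deliver into the forward: 1,800,000·1.153000·1.6562 = AUD 3,437,277.48.
Swap to AUD now, deposit: 1,800,000·1.8551·1.049950 = AUD 3,505,972.04.
The quoted forward undervalues EUR, so borrow EUR, convert to AUD at spot, deposit the AUD at 3.33%, and buy EUR forward at 1.6562 to cover the loan.
The gap between the two covered legs is AUD 68,695.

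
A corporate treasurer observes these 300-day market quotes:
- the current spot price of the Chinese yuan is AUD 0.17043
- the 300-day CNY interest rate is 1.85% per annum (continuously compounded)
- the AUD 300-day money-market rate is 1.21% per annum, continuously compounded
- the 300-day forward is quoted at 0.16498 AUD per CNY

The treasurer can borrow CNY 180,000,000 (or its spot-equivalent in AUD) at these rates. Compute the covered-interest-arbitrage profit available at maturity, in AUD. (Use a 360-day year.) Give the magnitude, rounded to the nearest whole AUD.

AUD 830,529

T = 300/360 years.
Route A — deposit CNY, sell forward: 180,000,000 × 1.0155361165 × 0.16498 = AUD 30,157,766.73.
Route B — convert at spot, deposit AUD: 180,000,000 × 0.17043 × 1.0101343414 = AUD 30,988,295.24.
The quoted forward undervalues CNY, so borrow CNY, convert to AUD at spot, deposit the AUD at 1.21%, and buy CNY forward at 0.16498 to cover the loan.
The gap between the two covered legs is AUD 830,529.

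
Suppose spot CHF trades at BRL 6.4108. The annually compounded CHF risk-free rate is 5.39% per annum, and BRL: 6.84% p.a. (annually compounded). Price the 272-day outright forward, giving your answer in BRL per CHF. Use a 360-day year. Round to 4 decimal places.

6.4773

T = 272/360 years.
BRL accumulates by (1 + 0.0684)^(272/360) = 1.0512598.
Growth of 1 CHF over T: (1 + 0.0539)^(272/360) = 1.040462.
CIP: F = S · (grow BRL)/(grow CHF) = 6.4108 × 1.0512598/1.040462 = 6.477331 BRL per CHF.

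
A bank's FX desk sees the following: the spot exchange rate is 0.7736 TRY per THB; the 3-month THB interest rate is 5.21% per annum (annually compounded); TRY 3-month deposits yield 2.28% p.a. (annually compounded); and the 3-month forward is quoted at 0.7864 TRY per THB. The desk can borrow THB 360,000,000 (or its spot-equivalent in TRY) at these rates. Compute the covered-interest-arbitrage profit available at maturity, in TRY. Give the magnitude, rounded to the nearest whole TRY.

TRY 6,651,468

T = 3/12 years.
Route A — deposit THB, sell forward: 360,000,000 × 1.01277799139 × 0.7864 = TRY 286,721,500.47.
Route B — convert at spot, deposit TRY: 360,000,000 × 0.7736 × 1.00565190319 = TRY 280,070,032.43.
The quoted forward overvalues THB, so borrow TRY, buy THB at spot, deposit the THB at 5.21%, and sell the proceeds forward at 0.7864.
Profit = 286,721,500.47 − 280,070,032.43 = TRY 6,651,468.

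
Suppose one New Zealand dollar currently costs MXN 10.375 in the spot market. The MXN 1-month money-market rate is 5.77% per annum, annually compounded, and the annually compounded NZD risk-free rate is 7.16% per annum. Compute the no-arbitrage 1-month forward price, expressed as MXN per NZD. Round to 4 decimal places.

T = 1/12 years.
MXN growth factor: (1 + 0.0577)^(1/12) = 1.00468567.
Growth of 1 NZD over T: (1 + 0.0716)^(1/12) = 1.00577937.
So F = 10.375 × 1.00468567 / 1.00577937 = 10.363718 (MXN/NZD).

10.3637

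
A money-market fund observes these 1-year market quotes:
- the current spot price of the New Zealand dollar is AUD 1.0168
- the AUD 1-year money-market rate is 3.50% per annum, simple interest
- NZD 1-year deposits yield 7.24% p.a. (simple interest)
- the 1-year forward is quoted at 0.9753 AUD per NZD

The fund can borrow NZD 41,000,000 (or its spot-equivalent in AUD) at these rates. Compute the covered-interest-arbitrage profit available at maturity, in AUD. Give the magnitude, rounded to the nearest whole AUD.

T = 1 year.
Route A — deposit NZD, sell forward: 41,000,000 × 1.072400 × 0.9753 = AUD 42,882,380.52.
Route B — convert at spot, deposit AUD: 41,000,000 × 1.0168 × 1.035000 = AUD 43,147,908.00.
The quoted forward undervalues NZD, so borrow NZD, convert to AUD at spot, deposit the AUD at 3.50%, and buy NZD forward at 0.9753 to cover the loan.
Arbitrage profit = |42,882,380.52 − 43,147,908.00| = AUD 265,527.

AUD 265,527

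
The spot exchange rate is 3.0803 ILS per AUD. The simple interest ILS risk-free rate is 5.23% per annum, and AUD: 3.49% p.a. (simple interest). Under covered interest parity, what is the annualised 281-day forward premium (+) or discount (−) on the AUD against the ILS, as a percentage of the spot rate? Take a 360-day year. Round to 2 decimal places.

+1.69%

T = 281/360 years.
F = S · g_ILS/g_AUD = 3.0803 × 1.0408231/1.0272414 = 3.1210263.
Annualised premium = (F − S)/S × (1/T) = (3.1210263 − 3.0803)/3.0803 ÷ (281/360) = 1.69%.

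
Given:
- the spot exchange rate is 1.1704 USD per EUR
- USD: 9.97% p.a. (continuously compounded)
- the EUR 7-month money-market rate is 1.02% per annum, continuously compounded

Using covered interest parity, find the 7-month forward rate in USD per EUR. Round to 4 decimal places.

1.2331

T = 7/12 years.
Growth of 1 USD over T: e^(0.0997×7/12) = 1.0598828.
EUR accumulates by e^(0.0102×7/12) = 1.0059677.
So F = 1.1704 × 1.0598828 / 1.0059677 = 1.233128 (USD/EUR).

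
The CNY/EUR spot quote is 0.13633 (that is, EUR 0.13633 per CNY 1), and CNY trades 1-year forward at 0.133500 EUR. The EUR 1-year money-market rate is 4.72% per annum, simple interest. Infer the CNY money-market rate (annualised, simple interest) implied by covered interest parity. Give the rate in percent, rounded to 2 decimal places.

T = 1 year.
By CIP, F/S equals the EUR-to-CNY growth ratio: 0.1335/0.13633 = 0.9792415.
EUR growth factor: 1 + 0.0472×1 = 1.047200.
Hence g_CNY = 1.0693991.
(1.0693991 − 1)/T = 0.069399, i.e. 6.94%.

6.94%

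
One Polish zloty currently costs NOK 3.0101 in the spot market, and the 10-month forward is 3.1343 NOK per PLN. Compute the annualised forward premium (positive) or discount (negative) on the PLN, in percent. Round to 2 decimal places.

T = 10/12 years.
(F − S)/S = (3.1343 − 3.0101)/3.0101 = 0.0412611.
Annualise by dividing by T: 0.0412611 / (10/12) = 0.049513 → 4.95%.

+4.95%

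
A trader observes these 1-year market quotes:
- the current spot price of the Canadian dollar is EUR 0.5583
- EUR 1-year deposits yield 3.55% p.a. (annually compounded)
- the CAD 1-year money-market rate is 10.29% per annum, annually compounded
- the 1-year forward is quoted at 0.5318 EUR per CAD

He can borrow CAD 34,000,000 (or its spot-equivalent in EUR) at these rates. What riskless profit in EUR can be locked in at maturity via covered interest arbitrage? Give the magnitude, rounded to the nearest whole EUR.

EUR 285,687

T = 1 year.
Keep in CAD, deliver into the forward: 34,000,000·1.102900·0.5318 = EUR 19,941,755.48.
Swap to EUR now, deposit: 34,000,000·0.5583·1.035500 = EUR 19,656,068.10.
The quoted forward overvalues CAD, so borrow EUR, buy CAD at spot, deposit the CAD at 10.29%, and sell the proceeds forward at 0.5318.
Arbitrage profit = |19,941,755.48 − 19,656,068.10| = EUR 285,687.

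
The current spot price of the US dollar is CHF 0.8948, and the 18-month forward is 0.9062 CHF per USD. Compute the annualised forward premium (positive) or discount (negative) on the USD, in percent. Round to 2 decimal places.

+0.85%

T = 18/12 years.
Period premium: (0.9062 − 0.8948)/0.8948 = 0.0127403.
Annualise by dividing by T: 0.0127403 / (18/12) = 0.008494 → 0.85%.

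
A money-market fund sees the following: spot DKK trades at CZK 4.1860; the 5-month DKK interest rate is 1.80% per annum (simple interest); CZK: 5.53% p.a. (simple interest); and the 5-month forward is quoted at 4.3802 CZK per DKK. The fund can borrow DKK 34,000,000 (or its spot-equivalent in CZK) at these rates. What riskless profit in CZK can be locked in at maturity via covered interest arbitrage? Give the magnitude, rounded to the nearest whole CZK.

T = 5/12 years.
Invest the DKK and cover forward: 34,000,000 × 1.007500 × 4.3802 = CZK 150,043,751.00.
Convert at spot and invest in CZK: 34,000,000 × 4.1860 × 1.02304166667 = CZK 145,603,382.17.
The quoted forward overvalues DKK, so borrow CZK, buy DKK at spot, deposit the DKK at 1.80%, and sell the proceeds forward at 4.3802.
Arbitrage profit = |150,043,751.00 − 145,603,382.17| = CZK 4,440,369.

CZK 4,440,369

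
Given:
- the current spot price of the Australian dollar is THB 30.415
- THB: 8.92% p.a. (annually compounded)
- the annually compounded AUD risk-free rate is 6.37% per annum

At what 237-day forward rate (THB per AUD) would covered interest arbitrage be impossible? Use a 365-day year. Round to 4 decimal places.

30.8865

T = 237/365 years.
THB growth factor: (1 + 0.0892)^(237/365) = 1.0570476.
AUD growth factor: (1 + 0.0637)^(237/365) = 1.04091217.
So F = 30.415 × 1.0570476 / 1.04091217 = 30.886470 (THB/AUD).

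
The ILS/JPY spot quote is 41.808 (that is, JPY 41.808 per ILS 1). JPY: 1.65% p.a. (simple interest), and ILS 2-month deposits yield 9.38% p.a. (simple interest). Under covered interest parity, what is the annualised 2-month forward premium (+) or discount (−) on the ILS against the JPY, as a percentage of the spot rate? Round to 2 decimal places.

-7.61%

T = 2/12 years.
No-arbitrage forward: 41.808 × 1.002750 / 1.0156333 = 41.277666 JPY/ILS.
Annualised premium = (F − S)/S × (1/T) = (41.277666 − 41.808)/41.808 ÷ (2/12) = -7.61%.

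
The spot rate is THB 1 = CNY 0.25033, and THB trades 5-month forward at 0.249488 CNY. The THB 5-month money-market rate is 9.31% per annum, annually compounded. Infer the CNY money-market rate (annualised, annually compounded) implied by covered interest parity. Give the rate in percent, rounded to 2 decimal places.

T = 5/12 years.
By CIP, F/S equals the CNY-to-THB growth ratio: 0.249488/0.25033 = 0.9966364.
The THB side grows by (1 + 0.0931)^(5/12) = 1.0377872.
So the CNY growth factor = 1.0342965.
Annualise: 1.0342965^(12/5) − 1 = 0.084297 = 8.43%.

8.43%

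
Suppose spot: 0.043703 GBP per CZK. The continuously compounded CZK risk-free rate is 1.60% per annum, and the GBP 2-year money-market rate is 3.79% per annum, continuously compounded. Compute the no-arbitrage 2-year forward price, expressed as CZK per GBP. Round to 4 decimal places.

T = 2 years.
Growth of 1 GBP over T: e^(0.0379×2) = 1.0787468.
CZK accumulates by e^(0.0160×2) = 1.03251751.
Forward (GBP per CZK) = 0.043703 × 1.0787468 / 1.03251751 = 0.045659731.
Quoted the other way: 1/0.045659731 = 21.9011 CZK per GBP.

21.9011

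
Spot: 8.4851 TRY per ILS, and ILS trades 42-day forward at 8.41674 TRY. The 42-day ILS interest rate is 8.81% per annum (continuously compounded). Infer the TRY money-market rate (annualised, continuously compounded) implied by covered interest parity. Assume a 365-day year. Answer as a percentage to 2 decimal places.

1.78%

T = 42/365 years.
F/S = 8.41674/8.4851 = 0.9919435 = (growth of TRY) / (growth of ILS).
ILS growth factor: e^(0.0881×42/365) = 1.0101891.
That pins the TRY growth at 1.0020505.
Take logs: ln 1.0020505 / (42/365) = 0.017802, so 1.78%.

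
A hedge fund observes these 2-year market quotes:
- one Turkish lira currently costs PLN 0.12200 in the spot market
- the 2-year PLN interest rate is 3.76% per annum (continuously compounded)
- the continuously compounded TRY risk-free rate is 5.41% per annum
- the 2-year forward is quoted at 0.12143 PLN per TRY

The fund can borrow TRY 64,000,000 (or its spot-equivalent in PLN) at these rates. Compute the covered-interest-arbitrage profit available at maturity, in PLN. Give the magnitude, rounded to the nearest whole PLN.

PLN 241,773

T = 2 years.
Invest the TRY and cover forward: 64,000,000 × 1.114270577 × 0.12143 = PLN 8,659,576.07.
Convert at spot and invest in PLN: 64,000,000 × 0.12200 × 1.078099749 = PLN 8,417,802.84.
The quoted forward overvalues TRY, so borrow PLN, buy TRY at spot, deposit the TRY at 5.41%, and sell the proceeds forward at 0.12143.
Arbitrage profit = |8,659,576.07 − 8,417,802.84| = PLN 241,773.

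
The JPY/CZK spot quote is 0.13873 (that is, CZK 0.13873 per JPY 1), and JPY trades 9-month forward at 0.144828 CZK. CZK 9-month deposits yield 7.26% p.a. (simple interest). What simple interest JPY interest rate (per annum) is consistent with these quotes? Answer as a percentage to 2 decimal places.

1.34%

T = 9/12 years.
By CIP, F/S equals the CZK-to-JPY growth ratio: 0.144828/0.13873 = 1.0439559.
The CZK side grows by 1 + 0.0726×9/12 = 1.054450.
Hence g_JPY = 1.0100522.
r = (1.0100522 − 1)/(9/12) = 0.013403 → 1.34%.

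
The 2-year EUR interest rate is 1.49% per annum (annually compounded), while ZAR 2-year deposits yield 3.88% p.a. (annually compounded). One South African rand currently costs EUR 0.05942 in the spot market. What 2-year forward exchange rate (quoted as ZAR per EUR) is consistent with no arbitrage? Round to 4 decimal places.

17.6313

T = 2 years.
EUR growth factor: (1 + 0.0149)^2 = 1.03002201.
ZAR growth factor: (1 + 0.0388)^2 = 1.07910544.
CIP: F = S · (grow EUR)/(grow ZAR) = 0.05942 × 1.03002201/1.07910544 = 0.056717264 EUR per ZAR.
Quoted the other way: 1/0.056717264 = 17.6313 ZAR per EUR.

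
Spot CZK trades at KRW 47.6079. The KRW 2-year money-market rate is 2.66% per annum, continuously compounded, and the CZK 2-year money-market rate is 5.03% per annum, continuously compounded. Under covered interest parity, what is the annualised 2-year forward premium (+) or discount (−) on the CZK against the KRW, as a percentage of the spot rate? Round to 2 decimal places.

T = 2 years.
CIP forward (KRW per CZK) = 47.6079 × 1.0546406/1.1058342 = 45.4039351.
Annualised premium = (F − S)/S × (1/T) = (45.4039351 − 47.6079)/47.6079 ÷ 2 = -2.31%.

-2.31%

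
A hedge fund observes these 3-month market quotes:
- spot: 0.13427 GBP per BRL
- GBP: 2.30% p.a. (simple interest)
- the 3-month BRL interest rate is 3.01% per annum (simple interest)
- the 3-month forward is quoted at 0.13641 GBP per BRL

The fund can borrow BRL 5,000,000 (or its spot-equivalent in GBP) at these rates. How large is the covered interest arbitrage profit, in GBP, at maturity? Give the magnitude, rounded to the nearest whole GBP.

GBP 11,972

T = 3/12 years.
Route A — deposit BRL, sell forward: 5,000,000 × 1.007525 × 0.13641 = GBP 687,182.43.
Route B — convert at spot, deposit GBP: 5,000,000 × 0.13427 × 1.005750 = GBP 675,210.26.
The quoted forward overvalues BRL, so borrow GBP, buy BRL at spot, deposit the BRL at 3.01%, and sell the proceeds forward at 0.13641.
Profit = 687,182.43 − 675,210.26 = GBP 11,972.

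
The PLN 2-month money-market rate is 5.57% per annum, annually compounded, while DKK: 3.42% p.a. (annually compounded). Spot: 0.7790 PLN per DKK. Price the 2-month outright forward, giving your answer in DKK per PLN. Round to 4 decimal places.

T = 2/12 years.
Growth of 1 PLN over T: (1 + 0.0557)^(2/12) = 1.0090749.
DKK accumulates by (1 + 0.0342)^(2/12) = 1.0056204.
CIP: F = S · (grow PLN)/(grow DKK) = 0.779 × 1.0090749/1.0056204 = 0.7816760 PLN per DKK.
Invert for DKK per PLN: 1 / 0.7816760 = 1.2793.

1.2793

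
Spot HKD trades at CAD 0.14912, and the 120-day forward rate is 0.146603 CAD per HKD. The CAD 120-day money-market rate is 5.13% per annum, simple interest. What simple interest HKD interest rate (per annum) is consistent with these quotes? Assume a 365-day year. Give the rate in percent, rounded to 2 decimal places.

T = 120/365 years.
CIP gives F = S · g_CAD/g_HKD, so g_CAD/g_HKD = 0.146603/0.14912 = 0.9831210.
CAD growth factor: 1 + 0.0513×120/365 = 1.0168658.
That pins the HKD growth at 1.0343242.
(1.0343242 − 1)/T = 0.104403, i.e. 10.44%.

10.44%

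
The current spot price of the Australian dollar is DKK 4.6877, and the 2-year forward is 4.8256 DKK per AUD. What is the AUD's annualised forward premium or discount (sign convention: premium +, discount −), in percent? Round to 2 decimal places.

T = 2 years.
AUD trades forward at +2.94174% vs spot over the period.
Per annum: 0.0294174 / 2 = 0.014709 = 1.47%.

+1.47%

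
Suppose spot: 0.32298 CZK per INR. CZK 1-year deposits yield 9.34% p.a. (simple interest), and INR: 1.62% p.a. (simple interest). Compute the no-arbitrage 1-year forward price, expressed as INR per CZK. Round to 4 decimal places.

2.8776

T = 1 year.
Growth of 1 CZK over T: 1 + 0.0934×1 = 1.093400.
INR accumulates by 1 + 0.0162×1 = 1.016200.
Forward (CZK per INR) = 0.32298 × 1.093400 / 1.016200 = 0.3475166.
Invert for INR per CZK: 1 / 0.3475166 = 2.8776.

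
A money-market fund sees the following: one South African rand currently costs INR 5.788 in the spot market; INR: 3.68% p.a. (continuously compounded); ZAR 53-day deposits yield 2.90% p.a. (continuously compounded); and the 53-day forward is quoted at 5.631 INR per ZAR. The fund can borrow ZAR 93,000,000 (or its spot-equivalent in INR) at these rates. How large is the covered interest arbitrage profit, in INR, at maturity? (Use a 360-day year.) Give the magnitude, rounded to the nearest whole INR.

T = 53/360 years.
Invest the ZAR and cover forward: 93,000,000 × 1.00427857151 × 5.631 = INR 525,923,615.16.
Convert at spot and invest in INR: 93,000,000 × 5.788 × 1.00543248048 = INR 541,208,217.32.
The quoted forward undervalues ZAR, so borrow ZAR, convert to INR at spot, deposit the INR at 3.68%, and buy ZAR forward at 5.631 to cover the loan.
Arbitrage profit = |525,923,615.16 − 541,208,217.32| = INR 15,284,602.

INR 15,284,602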